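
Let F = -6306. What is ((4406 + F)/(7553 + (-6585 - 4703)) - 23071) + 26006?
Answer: 2192825/747 ≈ 2935.5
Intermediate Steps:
((4406 + F)/(7553 + (-6585 - 4703)) - 23071) + 26006 = ((4406 - 6306)/(7553 + (-6585 - 4703)) - 23071) + 26006 = (-1900/(7553 - 11288) - 23071) + 26006 = (-1900/(-3735) - 23071) + 26006 = (-1900*(-1/3735) - 23071) + 26006 = (380/747 - 23071) + 26006 = -17233657/747 + 26006 = 2192825/747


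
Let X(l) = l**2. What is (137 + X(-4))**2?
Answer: 23409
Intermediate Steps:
(137 + X(-4))**2 = (137 + (-4)**2)**2 = (137 + 16)**2 = 153**2 = 23409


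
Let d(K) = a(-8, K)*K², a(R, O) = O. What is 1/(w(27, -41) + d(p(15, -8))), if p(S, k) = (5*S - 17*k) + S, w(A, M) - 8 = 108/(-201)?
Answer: 67/773393292 ≈ 8.6631e-8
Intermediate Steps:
w(A, M) = 500/67 (w(A, M) = 8 + 108/(-201) = 8 + 108*(-1/201) = 8 - 36/67 = 500/67)
p(S, k) = -17*k + 6*S (p(S, k) = (-17*k + 5*S) + S = -17*k + 6*S)
d(K) = K³ (d(K) = K*K² = K³)
1/(w(27, -41) + d(p(15, -8))) = 1/(500/67 + (-17*(-8) + 6*15)³) = 1/(500/67 + (136 + 90)³) = 1/(500/67 + 226³) = 1/(500/67 + 11543176) = 1/(773393292/67) = 67/773393292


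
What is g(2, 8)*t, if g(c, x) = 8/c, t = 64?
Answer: 256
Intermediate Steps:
g(2, 8)*t = (8/2)*64 = (8*(½))*64 = 4*64 = 256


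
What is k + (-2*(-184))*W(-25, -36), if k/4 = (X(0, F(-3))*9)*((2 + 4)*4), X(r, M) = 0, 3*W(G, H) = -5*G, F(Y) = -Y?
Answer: 46000/3 ≈ 15333.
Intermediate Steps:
W(G, H) = -5*G/3 (W(G, H) = (-5*G)/3 = -5*G/3)
k = 0 (k = 4*((0*9)*((2 + 4)*4)) = 4*(0*(6*4)) = 4*(0*24) = 4*0 = 0)
k + (-2*(-184))*W(-25, -36) = 0 + (-2*(-184))*(-5/3*(-25)) = 0 + 368*(125/3) = 0 + 46000/3 = 46000/3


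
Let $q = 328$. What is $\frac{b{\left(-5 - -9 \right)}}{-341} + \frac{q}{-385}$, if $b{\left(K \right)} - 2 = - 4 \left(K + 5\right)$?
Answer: $- \frac{8978}{11935} \approx -0.75224$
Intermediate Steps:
$b{\left(K \right)} = -18 - 4 K$ ($b{\left(K \right)} = 2 - 4 \left(K + 5\right) = 2 - 4 \left(5 + K\right) = 2 - \left(20 + 4 K\right) = -18 - 4 K$)
$\frac{b{\left(-5 - -9 \right)}}{-341} + \frac{q}{-385} = \frac{-18 - 4 \left(-5 - -9\right)}{-341} + \frac{328}{-385} = \left(-18 - 4 \left(-5 + 9\right)\right) \left(- \frac{1}{341}\right) + 328 \left(- \frac{1}{385}\right) = \left(-18 - 16\right) \left(- \frac{1}{341}\right) - \frac{328}{385} = \left(-34\right) \left(- \frac{1}{341}\right) - \frac{328}{385} = \frac{34}{341} - \frac{328}{385} = - \frac{8978}{11935}$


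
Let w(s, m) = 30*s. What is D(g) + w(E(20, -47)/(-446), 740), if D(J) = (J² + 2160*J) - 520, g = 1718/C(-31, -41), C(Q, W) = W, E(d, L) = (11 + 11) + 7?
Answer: -33466045983/374863 ≈ -89275.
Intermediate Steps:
E(d, L) = 29 (E(d, L) = 22 + 7 = 29)
g = -1718/41 (g = 1718/(-41) = 1718*(-1/41) = -1718/41 ≈ -41.902)
D(J) = -520 + J² + 2160*J
D(g) + w(E(20, -47)/(-446), 740) = (-520 + (-1718/41)² + 2160*(-1718/41)) + 30*(29/(-446)) = (-520 + 2951524/1681 - 3710880/41) + 30*(29*(-1/446)) = -150068676/1681 + 30*(-29/446) = -150068676/1681 - 435/223 = -33466045983/374863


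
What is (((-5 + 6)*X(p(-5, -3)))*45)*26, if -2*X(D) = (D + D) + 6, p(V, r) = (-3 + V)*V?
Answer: -50310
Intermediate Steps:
p(V, r) = V*(-3 + V)
X(D) = -3 - D (X(D) = -((D + D) + 6)/2 = -(2*D + 6)/2 = -(6 + 2*D)/2 = -3 - D)
(((-5 + 6)*X(p(-5, -3)))*45)*26 = (((-5 + 6)*(-3 - (-5)*(-3 - 5)))*45)*26 = ((1*(-3 - (-5)*(-8)))*45)*26 = ((1*(-3 - 1*40))*45)*26 = ((1*(-3 - 40))*45)*26 = ((1*(-43))*45)*26 = -43*45*26 = -1935*26 = -50310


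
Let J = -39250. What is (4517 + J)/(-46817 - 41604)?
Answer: 34733/88421 ≈ 0.39281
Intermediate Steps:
(4517 + J)/(-46817 - 41604) = (4517 - 39250)/(-46817 - 41604) = -34733/(-88421) = -34733*(-1/88421) = 34733/88421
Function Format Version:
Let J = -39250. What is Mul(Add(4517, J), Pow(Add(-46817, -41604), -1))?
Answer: Rational(34733, 88421) ≈ 0.39281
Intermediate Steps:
Mul(Add(4517, J), Pow(Add(-46817, -41604), -1)) = Mul(Add(4517, -39250), Pow(Add(-46817, -41604), -1)) = Mul(-34733, Pow(-88421, -1)) = Mul(-34733, Rational(-1, 88421)) = Rational(34733, 88421)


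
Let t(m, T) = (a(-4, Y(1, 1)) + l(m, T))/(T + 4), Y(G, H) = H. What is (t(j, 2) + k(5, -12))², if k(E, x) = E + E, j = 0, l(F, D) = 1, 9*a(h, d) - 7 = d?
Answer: 310249/2916 ≈ 106.40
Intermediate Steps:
a(h, d) = 7/9 + d/9
k(E, x) = 2*E
t(m, T) = 17/(9*(4 + T)) (t(m, T) = ((7/9 + (⅑)*1) + 1)/(T + 4) = ((7/9 + ⅑) + 1)/(4 + T) = (8/9 + 1)/(4 + T) = 17/(9*(4 + T)))
(t(j, 2) + k(5, -12))² = (17/(9*(4 + 2)) + 2*5)² = ((17/9)/6 + 10)² = ((17/9)*(⅙) + 10)² = (17/54 + 10)² = (557/54)² = 310249/2916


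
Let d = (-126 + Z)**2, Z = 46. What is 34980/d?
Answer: 1749/320 ≈ 5.4656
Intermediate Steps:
d = 6400 (d = (-126 + 46)**2 = (-80)**2 = 6400)
34980/d = 34980/6400 = 34980*(1/6400) = 1749/320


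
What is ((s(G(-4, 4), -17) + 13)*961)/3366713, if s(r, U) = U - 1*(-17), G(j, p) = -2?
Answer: 12493/3366713 ≈ 0.0037107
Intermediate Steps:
s(r, U) = 17 + U (s(r, U) = U + 17 = 17 + U)
((s(G(-4, 4), -17) + 13)*961)/3366713 = (((17 - 17) + 13)*961)/3366713 = ((0 + 13)*961)*(1/3366713) = (13*961)*(1/3366713) = 12493*(1/3366713) = 12493/3366713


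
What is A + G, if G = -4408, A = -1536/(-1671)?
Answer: -2454744/557 ≈ -4407.1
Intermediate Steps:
A = 512/557 (A = -1536*(-1/1671) = 512/557 ≈ 0.91921)
A + G = 512/557 - 4408 = -2454744/557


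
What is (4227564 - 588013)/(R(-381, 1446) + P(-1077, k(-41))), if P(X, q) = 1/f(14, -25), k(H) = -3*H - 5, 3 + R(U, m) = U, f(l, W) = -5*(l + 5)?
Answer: -345757345/36481 ≈ -9477.7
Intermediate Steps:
f(l, W) = -25 - 5*l (f(l, W) = -5*(5 + l) = -25 - 5*l)
R(U, m) = -3 + U
k(H) = -5 - 3*H
P(X, q) = -1/95 (P(X, q) = 1/(-25 - 5*14) = 1/(-25 - 70) = 1/(-95) = -1/95)
(4227564 - 588013)/(R(-381, 1446) + P(-1077, k(-41))) = (4227564 - 588013)/((-3 - 381) - 1/95) = 3639551/(-384 - 1/95) = 3639551/(-36481/95) = 3639551*(-95/36481) = -345757345/36481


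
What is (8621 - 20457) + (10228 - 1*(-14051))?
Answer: 12443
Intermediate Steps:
(8621 - 20457) + (10228 - 1*(-14051)) = -11836 + (10228 + 14051) = -11836 + 24279 = 12443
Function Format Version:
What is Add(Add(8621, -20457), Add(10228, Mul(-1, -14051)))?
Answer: 12443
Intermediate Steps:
Add(Add(8621, -20457), Add(10228, Mul(-1, -14051))) = Add(-11836, Add(10228, 14051)) = Add(-11836, 24279) = 12443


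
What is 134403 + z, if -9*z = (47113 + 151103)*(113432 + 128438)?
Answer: -5326810477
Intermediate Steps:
z = -5326944880 (z = -(47113 + 151103)*(113432 + 128438)/9 = -22024*241870 = -⅑*47942503920 = -5326944880)
134403 + z = 134403 - 5326944880 = -5326810477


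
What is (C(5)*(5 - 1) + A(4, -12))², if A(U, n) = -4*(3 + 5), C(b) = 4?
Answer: 256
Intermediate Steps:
A(U, n) = -32 (A(U, n) = -4*8 = -32)
(C(5)*(5 - 1) + A(4, -12))² = (4*(5 - 1) - 32)² = (4*4 - 32)² = (16 - 32)² = (-16)² = 256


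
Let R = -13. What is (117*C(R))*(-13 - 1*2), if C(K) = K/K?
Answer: -1755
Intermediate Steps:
C(K) = 1
(117*C(R))*(-13 - 1*2) = (117*1)*(-13 - 1*2) = 117*(-13 - 2) = 117*(-15) = -1755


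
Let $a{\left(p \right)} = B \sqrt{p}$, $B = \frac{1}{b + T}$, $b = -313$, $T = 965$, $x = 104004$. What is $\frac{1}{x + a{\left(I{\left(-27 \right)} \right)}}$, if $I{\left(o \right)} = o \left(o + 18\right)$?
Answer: $\frac{181944512}{18922957026047} - \frac{652 \sqrt{3}}{510919839703269} \approx 9.615 \cdot 10^{-6}$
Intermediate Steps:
$I{\left(o \right)} = o \left(18 + o\right)$
$B = \frac{1}{652}$ ($B = \frac{1}{-313 + 965} = \frac{1}{652} \approx 0.0015337$)
$a{\left(p \right)} = \frac{\sqrt{p}}{652}$
$\frac{1}{x + a{\left(I{\left(-27 \right)} \right)}} = \frac{1}{104004 + \frac{\sqrt{- 27 \left(18 - 27\right)}}{652}} = \frac{1}{104004 + \frac{\sqrt{\left(-27\right) \left(-9\right)}}{652}} = \frac{1}{104004 + \frac{\sqrt{243}}{652}} = \frac{1}{104004 + \frac{9 \sqrt{3}}{652}}$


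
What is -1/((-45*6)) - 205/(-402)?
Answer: 4646/9045 ≈ 0.51365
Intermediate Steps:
-1/((-45*6)) - 205/(-402) = -1/(-270) - 205*(-1/402) = -1*(-1/270) + 205/402 = 1/270 + 205/402 = 4646/9045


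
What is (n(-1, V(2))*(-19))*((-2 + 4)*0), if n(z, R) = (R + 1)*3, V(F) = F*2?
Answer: 0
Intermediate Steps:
V(F) = 2*F
n(z, R) = 3 + 3*R (n(z, R) = (1 + R)*3 = 3 + 3*R)
(n(-1, V(2))*(-19))*((-2 + 4)*0) = ((3 + 3*(2*2))*(-19))*((-2 + 4)*0) = ((3 + 3*4)*(-19))*(2*0) = ((3 + 12)*(-19))*0 = (15*(-19))*0 = -285*0 = 0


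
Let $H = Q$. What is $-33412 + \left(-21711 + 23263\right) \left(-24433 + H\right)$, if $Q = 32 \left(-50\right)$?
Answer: $-40436628$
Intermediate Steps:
$Q = -1600$
$H = -1600$
$-33412 + \left(-21711 + 23263\right) \left(-24433 + H\right) = -33412 + \left(-21711 + 23263\right) \left(-24433 - 1600\right) = -33412 + 1552 \left(-26033\right) = -33412 - 40403216 = -40436628$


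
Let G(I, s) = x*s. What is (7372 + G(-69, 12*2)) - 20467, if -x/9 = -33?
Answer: -5967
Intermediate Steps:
x = 297 (x = -9*(-33) = 297)
G(I, s) = 297*s
(7372 + G(-69, 12*2)) - 20467 = (7372 + 297*(12*2)) - 20467 = (7372 + 297*24) - 20467 = (7372 + 7128) - 20467 = 14500 - 20467 = -5967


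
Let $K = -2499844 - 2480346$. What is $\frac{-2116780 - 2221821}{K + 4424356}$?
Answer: $\frac{4338601}{555834} \approx 7.8056$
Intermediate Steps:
$K = -4980190$
$\frac{-2116780 - 2221821}{K + 4424356} = \frac{-2116780 - 2221821}{-4980190 + 4424356} = - \frac{4338601}{-555834} = \left(-4338601\right) \left(- \frac{1}{555834}\right) = \frac{4338601}{555834}$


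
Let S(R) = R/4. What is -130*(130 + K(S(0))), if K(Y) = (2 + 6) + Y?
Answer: -17940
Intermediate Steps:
S(R) = R/4 (S(R) = R*(1/4) = R/4)
K(Y) = 8 + Y
-130*(130 + K(S(0))) = -130*(130 + (8 + (1/4)*0)) = -130*(130 + (8 + 0)) = -130*(130 + 8) = -130*138 = -17940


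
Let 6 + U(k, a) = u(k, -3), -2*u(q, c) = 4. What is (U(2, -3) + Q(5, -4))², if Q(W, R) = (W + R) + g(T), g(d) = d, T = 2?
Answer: 25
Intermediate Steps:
u(q, c) = -2 (u(q, c) = -½*4 = -2)
U(k, a) = -8 (U(k, a) = -6 - 2 = -8)
Q(W, R) = 2 + R + W (Q(W, R) = (W + R) + 2 = (R + W) + 2 = 2 + R + W)
(U(2, -3) + Q(5, -4))² = (-8 + (2 - 4 + 5))² = (-8 + 3)² = (-5)² = 25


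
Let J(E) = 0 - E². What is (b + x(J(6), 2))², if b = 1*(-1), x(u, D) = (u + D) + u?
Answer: 5041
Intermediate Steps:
J(E) = -E²
x(u, D) = D + 2*u (x(u, D) = (D + u) + u = D + 2*u)
b = -1
(b + x(J(6), 2))² = (-1 + (2 + 2*(-1*6²)))² = (-1 + (2 + 2*(-1*36)))² = (-1 + (2 + 2*(-36)))² = (-1 + (2 - 72))² = (-1 - 70)² = (-71)² = 5041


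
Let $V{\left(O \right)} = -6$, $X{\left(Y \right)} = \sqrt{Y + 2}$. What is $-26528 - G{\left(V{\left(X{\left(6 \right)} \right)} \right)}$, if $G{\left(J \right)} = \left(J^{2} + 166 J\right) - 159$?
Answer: $-25409$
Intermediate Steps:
$X{\left(Y \right)} = \sqrt{2 + Y}$
$G{\left(J \right)} = -159 + J^{2} + 166 J$
$-26528 - G{\left(V{\left(X{\left(6 \right)} \right)} \right)} = -26528 - \left(-159 + \left(-6\right)^{2} + 166 \left(-6\right)\right) = -26528 - \left(-159 + 36 - 996\right) = -26528 - -1119 = -26528 + 1119 = -25409$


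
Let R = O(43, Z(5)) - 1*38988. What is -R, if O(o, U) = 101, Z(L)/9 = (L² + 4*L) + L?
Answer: 38887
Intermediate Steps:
Z(L) = 9*L² + 45*L (Z(L) = 9*((L² + 4*L) + L) = 9*(L² + 5*L) = 9*L² + 45*L)
R = -38887 (R = 101 - 1*38988 = 101 - 38988 = -38887)
-R = -1*(-38887) = 38887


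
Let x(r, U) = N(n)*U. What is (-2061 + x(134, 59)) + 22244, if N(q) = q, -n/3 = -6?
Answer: 21245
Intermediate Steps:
n = 18 (n = -3*(-6) = 18)
x(r, U) = 18*U
(-2061 + x(134, 59)) + 22244 = (-2061 + 18*59) + 22244 = (-2061 + 1062) + 22244 = -999 + 22244 = 21245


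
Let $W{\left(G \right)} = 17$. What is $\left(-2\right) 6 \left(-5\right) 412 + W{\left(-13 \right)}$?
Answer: $24737$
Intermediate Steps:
$\left(-2\right) 6 \left(-5\right) 412 + W{\left(-13 \right)} = \left(-2\right) 6 \left(-5\right) 412 + 17 = \left(-12\right) \left(-5\right) 412 + 17 = 60 \cdot 412 + 17 = 24720 + 17 = 24737$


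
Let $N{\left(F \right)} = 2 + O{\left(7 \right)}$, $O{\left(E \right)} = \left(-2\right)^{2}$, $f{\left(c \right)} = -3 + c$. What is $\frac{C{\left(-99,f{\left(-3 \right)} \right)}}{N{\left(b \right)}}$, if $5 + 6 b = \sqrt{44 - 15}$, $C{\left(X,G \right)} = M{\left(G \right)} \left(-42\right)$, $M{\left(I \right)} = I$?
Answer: $42$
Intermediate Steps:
$C{\left(X,G \right)} = - 42 G$ ($C{\left(X,G \right)} = G \left(-42\right) = - 42 G$)
$b = - \frac{5}{6} + \frac{\sqrt{29}}{6}$ ($b = - \frac{5}{6} + \frac{\sqrt{44 - 15}}{6} = - \frac{5}{6} + \frac{\sqrt{29}}{6} \approx 0.064194$)
$O{\left(E \right)} = 4$
$N{\left(F \right)} = 6$ ($N{\left(F \right)} = 2 + 4 = 6$)
$\frac{C{\left(-99,f{\left(-3 \right)} \right)}}{N{\left(b \right)}} = \frac{\left(-42\right) \left(-3 - 3\right)}{6} = \left(-42\right) \left(-6\right) \frac{1}{6} = 252 \cdot \frac{1}{6} = 42$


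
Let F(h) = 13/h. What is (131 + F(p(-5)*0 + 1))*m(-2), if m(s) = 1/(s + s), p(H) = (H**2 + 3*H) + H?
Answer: -36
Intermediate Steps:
p(H) = H**2 + 4*H
m(s) = 1/(2*s)
(131 + F(p(-5)*0 + 1))*m(-2) = (131 + 13/(-5*(4 - 5)*0 + 1))*((1/2)/(-2)) = (131 + 13/(-5*(-1)*0 + 1))*((1/2)*(-1/2)) = (131 + 13/(5*0 + 1))*(-1/4) = (131 + 13/(0 + 1))*(-1/4) = (131 + 13/1)*(-1/4) = (131 + 13*1)*(-1/4) = (131 + 13)*(-1/4) = 144*(-1/4) = -36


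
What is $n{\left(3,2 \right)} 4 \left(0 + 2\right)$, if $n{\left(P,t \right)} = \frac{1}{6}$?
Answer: $\frac{4}{3} \approx 1.3333$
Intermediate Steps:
$n{\left(P,t \right)} = \frac{1}{6}$
$n{\left(3,2 \right)} 4 \left(0 + 2\right) = \frac{4 \left(0 + 2\right)}{6} = \frac{4 \cdot 2}{6} = \frac{1}{6} \cdot 8 = \frac{4}{3}$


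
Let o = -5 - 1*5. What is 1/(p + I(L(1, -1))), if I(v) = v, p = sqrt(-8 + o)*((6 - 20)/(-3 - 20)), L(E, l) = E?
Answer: 529/4057 - 966*I*sqrt(2)/4057 ≈ 0.13039 - 0.33673*I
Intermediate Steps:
o = -10 (o = -5 - 5 = -10)
p = 42*I*sqrt(2)/23 (p = sqrt(-8 - 10)*((6 - 20)/(-3 - 20)) = sqrt(-18)*(-14/(-23)) = (3*I*sqrt(2))*(-14*(-1/23)) = (3*I*sqrt(2))*(14/23) = 42*I*sqrt(2)/23 ≈ 2.5825*I)
1/(p + I(L(1, -1))) = 1/(42*I*sqrt(2)/23 + 1) = 1/(1 + 42*I*sqrt(2)/23)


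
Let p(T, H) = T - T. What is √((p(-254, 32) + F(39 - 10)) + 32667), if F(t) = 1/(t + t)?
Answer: √109891846/58 ≈ 180.74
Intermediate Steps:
p(T, H) = 0
F(t) = 1/(2*t)
√((p(-254, 32) + F(39 - 10)) + 32667) = √((0 + 1/(2*(39 - 10))) + 32667) = √((0 + (½)/29) + 32667) = √((0 + (½)*(1/29)) + 32667) = √((0 + 1/58) + 32667) = √(1/58 + 32667) = √(1894687/58) = √109891846/58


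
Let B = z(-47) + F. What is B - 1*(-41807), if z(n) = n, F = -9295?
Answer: 32465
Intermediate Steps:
B = -9342 (B = -47 - 9295 = -9342)
B - 1*(-41807) = -9342 - 1*(-41807) = -9342 + 41807 = 32465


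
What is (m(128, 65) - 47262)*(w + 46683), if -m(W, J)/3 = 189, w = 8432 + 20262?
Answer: -3605206533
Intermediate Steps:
w = 28694
m(W, J) = -567 (m(W, J) = -3*189 = -567)
(m(128, 65) - 47262)*(w + 46683) = (-567 - 47262)*(28694 + 46683) = -47829*75377 = -3605206533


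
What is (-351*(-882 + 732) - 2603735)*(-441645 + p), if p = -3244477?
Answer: 9403610542370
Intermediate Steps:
(-351*(-882 + 732) - 2603735)*(-441645 + p) = (-351*(-882 + 732) - 2603735)*(-441645 - 3244477) = (-351*(-150) - 2603735)*(-3686122) = (52650 - 2603735)*(-3686122) = -2551085*(-3686122) = 9403610542370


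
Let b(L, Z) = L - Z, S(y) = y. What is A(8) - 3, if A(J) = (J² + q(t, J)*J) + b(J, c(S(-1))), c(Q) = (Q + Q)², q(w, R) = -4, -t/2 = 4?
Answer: 33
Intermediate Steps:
t = -8 (t = -2*4 = -8)
c(Q) = 4*Q² (c(Q) = (2*Q)² = 4*Q²)
A(J) = -4 + J² - 3*J (A(J) = (J² - 4*J) + (J - 4*(-1)²) = (J² - 4*J) + (J - 4) = (J² - 4*J) + (-4 + J) = -4 + J² - 3*J)
A(8) - 3 = (-4 + 8² - 3*8) - 3 = (-4 + 64 - 24) - 3 = 36 - 3 = 33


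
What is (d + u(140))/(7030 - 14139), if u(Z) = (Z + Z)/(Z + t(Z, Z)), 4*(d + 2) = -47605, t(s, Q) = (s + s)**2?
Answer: 26710885/15952596 ≈ 1.6744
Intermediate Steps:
t(s, Q) = 4*s**2 (t(s, Q) = (2*s)**2 = 4*s**2)
d = -47613/4 (d = -2 + (1/4)*(-47605) = -2 - 47605/4 = -47613/4 ≈ -11903.)
u(Z) = 2*Z/(Z + 4*Z**2) (u(Z) = (Z + Z)/(Z + 4*Z**2) = (2*Z)/(Z + 4*Z**2) = 2*Z/(Z + 4*Z**2))
(d + u(140))/(7030 - 14139) = (-47613/4 + 2/(1 + 4*140))/(7030 - 14139) = (-47613/4 + 2/(1 + 560))/(-7109) = (-47613/4 + 2/561)*(-1/7109) = -26710885/2244*(-1/7109) = 26710885/15952596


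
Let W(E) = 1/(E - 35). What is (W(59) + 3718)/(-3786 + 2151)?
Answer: -89233/39240 ≈ -2.2740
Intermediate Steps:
W(E) = 1/(-35 + E)
(W(59) + 3718)/(-3786 + 2151) = (1/(-35 + 59) + 3718)/(-3786 + 2151) = (1/24 + 3718)/(-1635) = (1/24 + 3718)*(-1/1635) = (89233/24)*(-1/1635) = -89233/39240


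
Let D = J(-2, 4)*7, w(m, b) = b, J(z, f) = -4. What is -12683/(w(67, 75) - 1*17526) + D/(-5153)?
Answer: 65844127/89925003 ≈ 0.73221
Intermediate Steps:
D = -28 (D = -4*7 = -28)
-12683/(w(67, 75) - 1*17526) + D/(-5153) = -12683/(75 - 1*17526) - 28/(-5153) = -12683/(75 - 17526) - 28*(-1/5153) = -12683/(-17451) + 28/5153 = -12683*(-1/17451) + 28/5153 = 12683/17451 + 28/5153 = 65844127/89925003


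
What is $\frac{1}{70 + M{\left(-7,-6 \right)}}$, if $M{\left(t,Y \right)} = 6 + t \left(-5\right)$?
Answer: $\frac{1}{111} \approx 0.009009$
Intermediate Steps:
$M{\left(t,Y \right)} = 6 - 5 t$
$\frac{1}{70 + M{\left(-7,-6 \right)}} = \frac{1}{70 + \left(6 - -35\right)} = \frac{1}{70 + \left(6 + 35\right)} = \frac{1}{70 + 41} = \frac{1}{111}$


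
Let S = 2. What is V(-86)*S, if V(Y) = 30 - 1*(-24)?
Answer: 108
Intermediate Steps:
V(Y) = 54 (V(Y) = 30 + 24 = 54)
V(-86)*S = 54*2 = 108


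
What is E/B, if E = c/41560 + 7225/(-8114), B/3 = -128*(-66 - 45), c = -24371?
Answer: -249008647/7186786606080 ≈ -3.4648e-5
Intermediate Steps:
B = 42624 (B = 3*(-128*(-66 - 45)) = 3*(-128*(-111)) = 3*14208 = 42624)
E = -249008647/168608920 (E = -24371/41560 + 7225/(-8114) = -24371*1/41560 + 7225*(-1/8114) = -24371/41560 - 7225/8114 = -249008647/168608920 ≈ -1.4768)
E/B = -249008647/168608920/42624 = -249008647/168608920*1/42624 = -249008647/7186786606080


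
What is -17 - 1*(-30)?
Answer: 13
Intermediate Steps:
-17 - 1*(-30) = -17 + 30 = 13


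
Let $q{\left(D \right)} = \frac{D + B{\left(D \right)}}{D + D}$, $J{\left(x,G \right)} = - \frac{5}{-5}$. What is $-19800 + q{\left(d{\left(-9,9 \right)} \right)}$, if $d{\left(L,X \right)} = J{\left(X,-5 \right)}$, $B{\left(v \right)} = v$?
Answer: $-19799$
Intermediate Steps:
$J{\left(x,G \right)} = 1$ ($J{\left(x,G \right)} = \left(-5\right) \left(- \frac{1}{5}\right) = 1$)
$d{\left(L,X \right)} = 1$
$q{\left(D \right)} = 1$ ($q{\left(D \right)} = \frac{D + D}{D + D} = \frac{2 D}{2 D} = 2 D \frac{1}{2 D} = 1$)
$-19800 + q{\left(d{\left(-9,9 \right)} \right)} = -19800 + 1 = -19799$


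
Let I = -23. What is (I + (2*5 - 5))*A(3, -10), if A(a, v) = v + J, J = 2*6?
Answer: -36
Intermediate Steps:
J = 12
A(a, v) = 12 + v (A(a, v) = v + 12 = 12 + v)
(I + (2*5 - 5))*A(3, -10) = (-23 + (2*5 - 5))*(12 - 10) = (-23 + (10 - 5))*2 = (-23 + 5)*2 = -18*2 = -36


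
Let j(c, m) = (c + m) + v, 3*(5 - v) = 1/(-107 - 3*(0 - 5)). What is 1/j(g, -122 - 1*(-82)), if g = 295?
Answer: 276/71761 ≈ 0.0038461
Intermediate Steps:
v = 1381/276 (v = 5 - 1/(3*(-107 - 3*(0 - 5))) = 5 - 1/(3*(-107 - 3*(-5))) = 5 - 1/(3*(-107 + 15)) = 5 - 1/3/(-92) = 5 - 1/3*(-1/92) = 5 + 1/276 = 1381/276 ≈ 5.0036)
j(c, m) = 1381/276 + c + m (j(c, m) = (c + m) + 1381/276 = 1381/276 + c + m)
1/j(g, -122 - 1*(-82)) = 1/(1381/276 + 295 + (-122 - 1*(-82))) = 1/(1381/276 + 295 + (-122 + 82)) = 1/(1381/276 + 295 - 40) = 1/(71761/276) = 276/71761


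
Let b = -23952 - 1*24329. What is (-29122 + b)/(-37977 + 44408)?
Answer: -77403/6431 ≈ -12.036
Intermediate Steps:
b = -48281 (b = -23952 - 24329 = -48281)
(-29122 + b)/(-37977 + 44408) = (-29122 - 48281)/(-37977 + 44408) = -77403/6431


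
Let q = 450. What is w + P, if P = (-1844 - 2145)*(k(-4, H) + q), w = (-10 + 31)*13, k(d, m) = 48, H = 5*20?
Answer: -1986249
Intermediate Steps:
H = 100
w = 273 (w = 21*13 = 273)
P = -1986522 (P = (-1844 - 2145)*(48 + 450) = -3989*498 = -1986522)
w + P = 273 - 1986522 = -1986249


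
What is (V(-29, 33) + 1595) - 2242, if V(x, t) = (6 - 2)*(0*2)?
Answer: -647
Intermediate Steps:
V(x, t) = 0 (V(x, t) = 4*0 = 0)
(V(-29, 33) + 1595) - 2242 = (0 + 1595) - 2242 = 1595 - 2242 = -647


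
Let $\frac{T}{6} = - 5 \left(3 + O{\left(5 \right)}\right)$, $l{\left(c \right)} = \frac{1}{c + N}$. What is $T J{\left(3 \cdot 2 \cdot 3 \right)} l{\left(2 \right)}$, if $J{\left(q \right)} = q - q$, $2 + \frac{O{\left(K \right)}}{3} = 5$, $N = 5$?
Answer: $0$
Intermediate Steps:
$O{\left(K \right)} = 9$ ($O{\left(K \right)} = -6 + 3 \cdot 5 = -6 + 15 = 9$)
$l{\left(c \right)} = \frac{1}{5 + c}$ ($l{\left(c \right)} = \frac{1}{c + 5} = \frac{1}{5 + c}$)
$T = -360$ ($T = 6 \left(- 5 \left(3 + 9\right)\right) = 6 \left(\left(-5\right) 12\right) = 6 \left(-60\right) = -360$)
$J{\left(q \right)} = 0$
$T J{\left(3 \cdot 2 \cdot 3 \right)} l{\left(2 \right)} = \frac{\left(-360\right) 0}{5 + 2} = \frac{0}{7} = 0 \cdot \frac{1}{7} = 0$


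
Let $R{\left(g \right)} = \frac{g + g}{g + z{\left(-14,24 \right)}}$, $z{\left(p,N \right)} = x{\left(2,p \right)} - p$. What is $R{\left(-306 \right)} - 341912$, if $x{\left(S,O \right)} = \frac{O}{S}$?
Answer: $- \frac{102231076}{299} \approx -3.4191 \cdot 10^{5}$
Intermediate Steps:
$z{\left(p,N \right)} = - \frac{p}{2}$ ($z{\left(p,N \right)} = \frac{p}{2} - p = - \frac{p}{2}$)
$R{\left(g \right)} = \frac{2 g}{7 + g}$ ($R{\left(g \right)} = \frac{g + g}{g - -7} = \frac{2 g}{g + 7} = \frac{2 g}{7 + g}$)
$R{\left(-306 \right)} - 341912 = 2 \left(-306\right) \frac{1}{7 - 306} - 341912 = 2 \left(-306\right) \frac{1}{-299} - 341912 = 2 \left(-306\right) \left(- \frac{1}{299}\right) - 341912 = \frac{612}{299} - 341912 = - \frac{102231076}{299}$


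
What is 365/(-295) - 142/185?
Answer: -21883/10915 ≈ -2.0049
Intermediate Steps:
365/(-295) - 142/185 = 365*(-1/295) - 142*1/185 = -73/59 - 142/185 = -21883/10915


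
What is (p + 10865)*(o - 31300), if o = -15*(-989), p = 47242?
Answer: -956731755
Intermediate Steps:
o = 14835
(p + 10865)*(o - 31300) = (47242 + 10865)*(14835 - 31300) = 58107*(-16465) = -956731755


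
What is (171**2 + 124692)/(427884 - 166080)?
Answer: 51311/87268 ≈ 0.58797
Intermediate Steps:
(171**2 + 124692)/(427884 - 166080) = (29241 + 124692)/261804 = 153933*(1/261804) = 51311/87268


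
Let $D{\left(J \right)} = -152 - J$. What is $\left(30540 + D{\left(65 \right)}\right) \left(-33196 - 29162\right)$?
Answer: $-1890881634$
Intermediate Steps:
$\left(30540 + D{\left(65 \right)}\right) \left(-33196 - 29162\right) = \left(30540 - 217\right) \left(-33196 - 29162\right) = \left(30540 - 217\right) \left(-62358\right) = 30323 \left(-62358\right) = -1890881634$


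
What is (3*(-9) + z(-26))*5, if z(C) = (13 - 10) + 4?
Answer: -100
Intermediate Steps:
z(C) = 7 (z(C) = 3 + 4 = 7)
(3*(-9) + z(-26))*5 = (3*(-9) + 7)*5 = (-27 + 7)*5 = -20*5 = -100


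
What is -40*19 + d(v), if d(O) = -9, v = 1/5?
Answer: -769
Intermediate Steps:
v = 1/5 (v = 1*(1/5) = 1/5 ≈ 0.20000)
-40*19 + d(v) = -40*19 - 9 = -760 - 9 = -769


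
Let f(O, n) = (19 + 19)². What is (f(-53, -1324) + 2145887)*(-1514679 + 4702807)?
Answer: 6845966086368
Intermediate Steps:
f(O, n) = 1444 (f(O, n) = 38² = 1444)
(f(-53, -1324) + 2145887)*(-1514679 + 4702807) = (1444 + 2145887)*(-1514679 + 4702807) = 2147331*3188128 = 6845966086368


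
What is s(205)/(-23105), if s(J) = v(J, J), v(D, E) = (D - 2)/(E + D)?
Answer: -203/9473050 ≈ -2.1429e-5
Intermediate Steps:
v(D, E) = (-2 + D)/(D + E)
s(J) = (-2 + J)/(2*J) (s(J) = (-2 + J)/(J + J) = (-2 + J)/((2*J)) = (1/(2*J))*(-2 + J) = (-2 + J)/(2*J))
s(205)/(-23105) = ((1/2)*(-2 + 205)/205)/(-23105) = ((1/2)*(1/205)*203)*(-1/23105) = (203/410)*(-1/23105) = -203/9473050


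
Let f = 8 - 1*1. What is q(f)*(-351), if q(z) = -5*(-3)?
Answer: -5265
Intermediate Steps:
f = 7 (f = 8 - 1 = 7)
q(z) = 15
q(f)*(-351) = 15*(-351) = -5265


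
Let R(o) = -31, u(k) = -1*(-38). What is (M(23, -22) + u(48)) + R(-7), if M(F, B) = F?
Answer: 30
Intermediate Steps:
u(k) = 38
(M(23, -22) + u(48)) + R(-7) = (23 + 38) - 31 = 61 - 31 = 30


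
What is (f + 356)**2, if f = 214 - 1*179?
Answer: 152881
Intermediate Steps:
f = 35 (f = 214 - 179 = 35)
(f + 356)**2 = (35 + 356)**2 = 391**2 = 152881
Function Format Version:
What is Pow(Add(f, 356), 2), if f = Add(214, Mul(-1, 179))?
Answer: 152881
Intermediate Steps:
f = 35 (f = Add(214, -179) = 35)
Pow(Add(f, 356), 2) = Pow(Add(35, 356), 2) = Pow(391, 2) = 152881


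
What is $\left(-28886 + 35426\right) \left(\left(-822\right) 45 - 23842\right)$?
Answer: $-397841280$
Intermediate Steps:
$\left(-28886 + 35426\right) \left(\left(-822\right) 45 - 23842\right) = 6540 \left(-36990 - 23842\right) = 6540 \left(-60832\right) = -397841280$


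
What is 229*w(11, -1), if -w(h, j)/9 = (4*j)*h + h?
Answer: 68013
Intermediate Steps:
w(h, j) = -9*h - 36*h*j (w(h, j) = -9*((4*j)*h + h) = -9*(4*h*j + h) = -9*(h + 4*h*j) = -9*h - 36*h*j)
229*w(11, -1) = 229*(-9*11*(1 + 4*(-1))) = 229*(-9*11*(1 - 4)) = 229*(-9*11*(-3)) = 229*297 = 68013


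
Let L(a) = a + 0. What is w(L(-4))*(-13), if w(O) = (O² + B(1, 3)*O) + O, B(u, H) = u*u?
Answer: -104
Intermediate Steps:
B(u, H) = u²
L(a) = a
w(O) = O² + 2*O (w(O) = (O² + 1²*O) + O = (O² + 1*O) + O = (O² + O) + O = (O + O²) + O = O² + 2*O)
w(L(-4))*(-13) = -4*(2 - 4)*(-13) = -4*(-2)*(-13) = 8*(-13) = -104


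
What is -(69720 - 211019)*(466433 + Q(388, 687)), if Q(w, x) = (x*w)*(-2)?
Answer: -9421676021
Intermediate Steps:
Q(w, x) = -2*w*x (Q(w, x) = (w*x)*(-2) = -2*w*x)
-(69720 - 211019)*(466433 + Q(388, 687)) = -(69720 - 211019)*(466433 - 2*388*687) = -(-141299)*(466433 - 533112) = -(-141299)*(-66679) = -1*9421676021 = -9421676021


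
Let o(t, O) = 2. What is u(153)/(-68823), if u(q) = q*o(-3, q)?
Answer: -34/7647 ≈ -0.0044462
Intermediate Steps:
u(q) = 2*q (u(q) = q*2 = 2*q)
u(153)/(-68823) = (2*153)/(-68823) = 306*(-1/68823) = -34/7647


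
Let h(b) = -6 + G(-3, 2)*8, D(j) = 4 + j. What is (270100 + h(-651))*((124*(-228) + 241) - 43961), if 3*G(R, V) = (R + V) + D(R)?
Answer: -19444607248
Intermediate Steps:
G(R, V) = 4/3 + V/3 + 2*R/3 (G(R, V) = ((R + V) + (4 + R))/3 = (4 + V + 2*R)/3 = 4/3 + V/3 + 2*R/3)
h(b) = -6 (h(b) = -6 + (4/3 + (1/3)*2 + (2/3)*(-3))*8 = -6 + (4/3 + 2/3 - 2)*8 = -6 + 0*8 = -6 + 0 = -6)
(270100 + h(-651))*((124*(-228) + 241) - 43961) = (270100 - 6)*((124*(-228) + 241) - 43961) = 270094*((-28272 + 241) - 43961) = 270094*(-28031 - 43961) = 270094*(-71992) = -19444607248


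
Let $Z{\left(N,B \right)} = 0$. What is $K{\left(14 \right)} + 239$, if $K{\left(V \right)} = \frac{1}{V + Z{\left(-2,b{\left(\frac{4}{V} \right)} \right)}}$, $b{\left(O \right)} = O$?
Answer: $\frac{3347}{14} \approx 239.07$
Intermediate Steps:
$K{\left(V \right)} = \frac{1}{V}$ ($K{\left(V \right)} = \frac{1}{V + 0} = \frac{1}{V}$)
$K{\left(14 \right)} + 239 = \frac{1}{14} + 239 = \frac{3347}{14}$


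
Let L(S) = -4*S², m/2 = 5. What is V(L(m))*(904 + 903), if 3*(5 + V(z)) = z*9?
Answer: -2177435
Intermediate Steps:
m = 10 (m = 2*5 = 10)
V(z) = -5 + 3*z (V(z) = -5 + (z*9)/3 = -5 + (9*z)/3 = -5 + 3*z)
V(L(m))*(904 + 903) = (-5 + 3*(-4*10²))*(904 + 903) = (-5 + 3*(-4*100))*1807 = (-5 + 3*(-400))*1807 = (-5 - 1200)*1807 = -1205*1807 = -2177435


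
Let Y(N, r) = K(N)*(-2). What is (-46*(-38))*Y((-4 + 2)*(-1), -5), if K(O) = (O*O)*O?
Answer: -27968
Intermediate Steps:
K(O) = O³ (K(O) = O²*O = O³)
Y(N, r) = -2*N³ (Y(N, r) = N³*(-2) = -2*N³)
(-46*(-38))*Y((-4 + 2)*(-1), -5) = (-46*(-38))*(-2*(-(-4 + 2)³)) = 1748*(-2*(-2*(-1))³) = 1748*(-2*2³) = 1748*(-2*8) = 1748*(-16) = -27968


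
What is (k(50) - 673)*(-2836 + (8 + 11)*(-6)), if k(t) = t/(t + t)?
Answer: 1983875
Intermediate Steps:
k(t) = ½ (k(t) = t/((2*t)) = (1/(2*t))*t = ½)
(k(50) - 673)*(-2836 + (8 + 11)*(-6)) = (½ - 673)*(-2836 + (8 + 11)*(-6)) = -1345*(-2836 + 19*(-6))/2 = -1345*(-2836 - 114)/2 = -1345/2*(-2950) = 1983875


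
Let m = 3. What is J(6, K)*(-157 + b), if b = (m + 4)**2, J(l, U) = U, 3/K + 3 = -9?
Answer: 27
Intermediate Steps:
K = -1/4 (K = 3/(-3 - 9) = 3/(-12) = 3*(-1/12) = -1/4 ≈ -0.25000)
b = 49 (b = (3 + 4)**2 = 7**2 = 49)
J(6, K)*(-157 + b) = -(-157 + 49)/4 = -1/4*(-108) = 27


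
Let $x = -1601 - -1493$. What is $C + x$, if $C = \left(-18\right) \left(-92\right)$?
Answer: $1548$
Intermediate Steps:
$x = -108$ ($x = -1601 + 1493 = -108$)
$C = 1656$
$C + x = 1656 - 108 = 1548$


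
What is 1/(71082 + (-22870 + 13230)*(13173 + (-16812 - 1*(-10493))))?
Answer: -1/66001478 ≈ -1.5151e-8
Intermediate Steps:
1/(71082 + (-22870 + 13230)*(13173 + (-16812 - 1*(-10493)))) = 1/(71082 - 9640*(13173 + (-16812 + 10493))) = 1/(71082 - 9640*(13173 - 6319)) = 1/(71082 - 9640*6854) = 1/(71082 - 66072560) = 1/(-66001478) = -1/66001478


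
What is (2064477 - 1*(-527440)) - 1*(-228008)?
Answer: 2819925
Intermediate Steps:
(2064477 - 1*(-527440)) - 1*(-228008) = (2064477 + 527440) + 228008 = 2591917 + 228008 = 2819925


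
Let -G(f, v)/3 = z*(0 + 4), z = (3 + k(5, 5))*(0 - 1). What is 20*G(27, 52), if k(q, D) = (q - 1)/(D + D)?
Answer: 816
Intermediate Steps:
k(q, D) = (-1 + q)/(2*D) (k(q, D) = (-1 + q)/((2*D)) = (-1 + q)*(1/(2*D)) = (-1 + q)/(2*D))
z = -17/5 (z = (3 + (½)*(-1 + 5)/5)*(0 - 1) = (3 + (½)*(⅕)*4)*(-1) = (3 + ⅖)*(-1) = (17/5)*(-1) = -17/5 ≈ -3.4000)
G(f, v) = 204/5 (G(f, v) = -(-51)*(0 + 4)/5 = -(-51)*4/5 = -3*(-68/5) = 204/5)
20*G(27, 52) = 20*(204/5) = 816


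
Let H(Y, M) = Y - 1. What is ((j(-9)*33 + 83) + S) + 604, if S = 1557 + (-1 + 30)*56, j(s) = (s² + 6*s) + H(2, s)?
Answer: 4792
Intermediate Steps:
H(Y, M) = -1 + Y
j(s) = 1 + s² + 6*s (j(s) = (s² + 6*s) + (-1 + 2) = (s² + 6*s) + 1 = 1 + s² + 6*s)
S = 3181 (S = 1557 + 29*56 = 1557 + 1624 = 3181)
((j(-9)*33 + 83) + S) + 604 = (((1 + (-9)² + 6*(-9))*33 + 83) + 3181) + 604 = (((1 + 81 - 54)*33 + 83) + 3181) + 604 = ((28*33 + 83) + 3181) + 604 = ((924 + 83) + 3181) + 604 = (1007 + 3181) + 604 = 4188 + 604 = 4792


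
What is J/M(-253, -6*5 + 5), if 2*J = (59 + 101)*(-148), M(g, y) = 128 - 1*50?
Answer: -5920/39 ≈ -151.79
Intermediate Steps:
M(g, y) = 78 (M(g, y) = 128 - 50 = 78)
J = -11840 (J = ((59 + 101)*(-148))/2 = (160*(-148))/2 = (1/2)*(-23680) = -11840)
J/M(-253, -6*5 + 5) = -11840/78 = -11840*1/78 = -5920/39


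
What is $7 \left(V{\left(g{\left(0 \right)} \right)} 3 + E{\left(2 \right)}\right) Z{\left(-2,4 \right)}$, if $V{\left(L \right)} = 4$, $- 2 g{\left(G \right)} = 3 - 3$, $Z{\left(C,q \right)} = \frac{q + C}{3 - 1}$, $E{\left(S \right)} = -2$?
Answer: $70$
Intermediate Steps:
$Z{\left(C,q \right)} = \frac{C}{2} + \frac{q}{2}$ ($Z{\left(C,q \right)} = \frac{C + q}{2} = \left(C + q\right) \frac{1}{2} = \frac{C}{2} + \frac{q}{2}$)
$g{\left(G \right)} = 0$ ($g{\left(G \right)} = - \frac{3 - 3}{2} = \left(- \frac{1}{2}\right) 0 = 0$)
$7 \left(V{\left(g{\left(0 \right)} \right)} 3 + E{\left(2 \right)}\right) Z{\left(-2,4 \right)} = 7 \left(4 \cdot 3 - 2\right) \left(\frac{1}{2} \left(-2\right) + \frac{1}{2} \cdot 4\right) = 7 \left(12 - 2\right) \left(-1 + 2\right) = 7 \cdot 10 \cdot 1 = 70 \cdot 1 = 70$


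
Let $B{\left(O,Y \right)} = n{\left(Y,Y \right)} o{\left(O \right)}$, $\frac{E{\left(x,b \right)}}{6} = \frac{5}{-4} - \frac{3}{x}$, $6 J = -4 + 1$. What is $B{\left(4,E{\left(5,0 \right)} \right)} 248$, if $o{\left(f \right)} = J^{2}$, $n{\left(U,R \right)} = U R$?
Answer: $\frac{381951}{50} \approx 7639.0$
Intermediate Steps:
$n{\left(U,R \right)} = R U$
$J = - \frac{1}{2}$ ($J = \frac{-4 + 1}{6} = \frac{1}{6} \left(-3\right) = - \frac{1}{2} \approx -0.5$)
$E{\left(x,b \right)} = - \frac{15}{2} - \frac{18}{x}$ ($E{\left(x,b \right)} = 6 \left(\frac{5}{-4} - \frac{3}{x}\right) = 6 \left(5 \left(- \frac{1}{4}\right) - \frac{3}{x}\right) = 6 \left(- \frac{5}{4} - \frac{3}{x}\right) = - \frac{15}{2} - \frac{18}{x}$)
$o{\left(f \right)} = \frac{1}{4}$ ($o{\left(f \right)} = \left(- \frac{1}{2}\right)^{2} = \frac{1}{4}$)
$B{\left(O,Y \right)} = \frac{Y^{2}}{4}$ ($B{\left(O,Y \right)} = Y Y \frac{1}{4} = Y^{2} \cdot \frac{1}{4} = \frac{Y^{2}}{4}$)
$B{\left(4,E{\left(5,0 \right)} \right)} 248 = \frac{\left(- \frac{15}{2} - \frac{18}{5}\right)^{2}}{4} \cdot 248 = \frac{\left(- \frac{111}{10}\right)^{2}}{4} \cdot 248 = \frac{1}{4} \cdot \frac{12321}{100} \cdot 248 = \frac{12321}{400} \cdot 248 = \frac{381951}{50}$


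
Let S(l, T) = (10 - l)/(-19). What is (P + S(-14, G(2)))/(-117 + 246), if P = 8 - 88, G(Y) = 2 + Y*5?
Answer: -1544/2451 ≈ -0.62995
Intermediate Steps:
G(Y) = 2 + 5*Y
S(l, T) = -10/19 + l/19 (S(l, T) = (10 - l)*(-1/19) = -10/19 + l/19)
P = -80
(P + S(-14, G(2)))/(-117 + 246) = (-80 + (-10/19 + (1/19)*(-14)))/(-117 + 246) = (-80 + (-10/19 - 14/19))/129 = (-80 - 24/19)*(1/129) = -1544/19*1/129 = -1544/2451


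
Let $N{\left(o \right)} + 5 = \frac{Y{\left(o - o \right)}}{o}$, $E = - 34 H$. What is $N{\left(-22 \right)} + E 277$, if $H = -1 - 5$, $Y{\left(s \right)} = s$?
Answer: $56503$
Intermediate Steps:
$H = -6$
$E = 204$ ($E = \left(-34\right) \left(-6\right) = 204$)
$N{\left(o \right)} = -5$ ($N{\left(o \right)} = -5 + \frac{o - o}{o} = -5 + \frac{0}{o} = -5 + 0 = -5$)
$N{\left(-22 \right)} + E 277 = -5 + 204 \cdot 277 = -5 + 56508 = 56503$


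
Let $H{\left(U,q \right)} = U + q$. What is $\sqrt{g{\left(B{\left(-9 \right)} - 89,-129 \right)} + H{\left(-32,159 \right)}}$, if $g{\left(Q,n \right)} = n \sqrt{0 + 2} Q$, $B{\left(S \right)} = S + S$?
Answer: $\sqrt{127 + 13803 \sqrt{2}} \approx 140.17$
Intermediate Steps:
$B{\left(S \right)} = 2 S$
$g{\left(Q,n \right)} = Q n \sqrt{2}$ ($g{\left(Q,n \right)} = n \sqrt{2} Q = n Q \sqrt{2} = Q n \sqrt{2}$)
$\sqrt{g{\left(B{\left(-9 \right)} - 89,-129 \right)} + H{\left(-32,159 \right)}} = \sqrt{\left(2 \left(-9\right) - 89\right) \left(-129\right) \sqrt{2} + \left(-32 + 159\right)} = \sqrt{\left(-18 - 89\right) \left(-129\right) \sqrt{2} + 127} = \sqrt{\left(-107\right) \left(-129\right) \sqrt{2} + 127} = \sqrt{13803 \sqrt{2} + 127} = \sqrt{127 + 13803 \sqrt{2}}$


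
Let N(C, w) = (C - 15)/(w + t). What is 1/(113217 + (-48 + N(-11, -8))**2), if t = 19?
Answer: 121/14006173 ≈ 8.6391e-6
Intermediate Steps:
N(C, w) = (-15 + C)/(19 + w) (N(C, w) = (C - 15)/(w + 19) = (-15 + C)/(19 + w))
1/(113217 + (-48 + N(-11, -8))**2) = 1/(113217 + (-48 + (-15 - 11)/(19 - 8))**2) = 1/(113217 + (-48 - 26/11)**2) = 1/(113217 + (-554/11)**2) = 1/(113217 + 306916/121) = 1/(14006173/121) = 121/14006173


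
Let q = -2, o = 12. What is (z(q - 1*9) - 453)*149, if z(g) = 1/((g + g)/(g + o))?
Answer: -1485083/22 ≈ -67504.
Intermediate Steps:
z(g) = (12 + g)/(2*g) (z(g) = 1/((g + g)/(g + 12)) = 1/((2*g)/(12 + g)) = 1/(2*g/(12 + g)) = (12 + g)/(2*g))
(z(q - 1*9) - 453)*149 = ((12 + (-2 - 1*9))/(2*(-2 - 1*9)) - 453)*149 = ((12 + (-2 - 9))/(2*(-2 - 9)) - 453)*149 = ((½)*(12 - 11)/(-11) - 453)*149 = ((½)*(-1/11)*1 - 453)*149 = (-1/22 - 453)*149 = -9967/22*149 = -1485083/22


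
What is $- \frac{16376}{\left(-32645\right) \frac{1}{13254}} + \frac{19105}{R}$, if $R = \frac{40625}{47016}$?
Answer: $\frac{1525624873944}{53048125} \approx 28759.0$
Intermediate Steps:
$R = \frac{40625}{47016}$ ($R = 40625 \cdot \frac{1}{47016} = \frac{40625}{47016} \approx 0.86407$)
$- \frac{16376}{\left(-32645\right) \frac{1}{13254}} + \frac{19105}{R} = - \frac{16376}{\left(-32645\right) \frac{1}{13254}} + \frac{19105}{\frac{40625}{47016}} = - \frac{16376}{\left(-32645\right) \frac{1}{13254}} + 19105 \cdot \frac{47016}{40625} = - \frac{16376}{- \frac{32645}{13254}} + \frac{179648136}{8125} = \left(-16376\right) \left(- \frac{13254}{32645}\right) + \frac{179648136}{8125} = \frac{217047504}{32645} + \frac{179648136}{8125} = \frac{1525624873944}{53048125}$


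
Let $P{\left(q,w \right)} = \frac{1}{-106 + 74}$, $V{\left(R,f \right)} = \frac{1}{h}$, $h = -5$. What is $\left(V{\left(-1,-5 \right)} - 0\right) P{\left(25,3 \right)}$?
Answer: $\frac{1}{160} \approx 0.00625$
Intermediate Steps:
$V{\left(R,f \right)} = - \frac{1}{5}$ ($V{\left(R,f \right)} = \frac{1}{-5} = - \frac{1}{5}$)
$P{\left(q,w \right)} = - \frac{1}{32}$ ($P{\left(q,w \right)} = \frac{1}{-32} = - \frac{1}{32}$)
$\left(V{\left(-1,-5 \right)} - 0\right) P{\left(25,3 \right)} = \left(- \frac{1}{5} - 0\right) \left(- \frac{1}{32}\right) = \left(- \frac{1}{5} + 0\right) \left(- \frac{1}{32}\right) = \left(- \frac{1}{5}\right) \left(- \frac{1}{32}\right) = \frac{1}{160}$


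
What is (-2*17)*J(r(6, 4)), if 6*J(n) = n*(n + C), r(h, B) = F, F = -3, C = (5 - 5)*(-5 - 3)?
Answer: -51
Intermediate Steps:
C = 0 (C = 0*(-8) = 0)
r(h, B) = -3
J(n) = n²/6 (J(n) = (n*(n + 0))/6 = (n*n)/6 = n²/6)
(-2*17)*J(r(6, 4)) = (-2*17)*((⅙)*(-3)²) = -17*9/3 = -34*3/2 = -51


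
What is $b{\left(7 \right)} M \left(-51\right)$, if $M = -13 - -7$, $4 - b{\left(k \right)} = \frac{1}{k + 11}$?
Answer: $1207$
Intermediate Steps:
$b{\left(k \right)} = 4 - \frac{1}{11 + k}$ ($b{\left(k \right)} = 4 - \frac{1}{k + 11} = 4 - \frac{1}{11 + k}$)
$M = -6$ ($M = -13 + 7 = -6$)
$b{\left(7 \right)} M \left(-51\right) = \frac{43 + 4 \cdot 7}{11 + 7} \left(-6\right) \left(-51\right) = \frac{43 + 28}{18} \left(-6\right) \left(-51\right) = \frac{1}{18} \cdot 71 \left(-6\right) \left(-51\right) = \frac{71}{18} \left(-6\right) \left(-51\right) = \left(- \frac{71}{3}\right) \left(-51\right) = 1207$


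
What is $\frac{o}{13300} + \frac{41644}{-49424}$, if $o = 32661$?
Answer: $\frac{1744033}{1081150} \approx 1.6131$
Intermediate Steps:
$\frac{o}{13300} + \frac{41644}{-49424} = \frac{32661}{13300} + \frac{41644}{-49424} = 32661 \cdot \frac{1}{13300} + 41644 \left(- \frac{1}{49424}\right) = \frac{1719}{700} - \frac{10411}{12356} = \frac{1744033}{1081150}$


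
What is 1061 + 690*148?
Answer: 103181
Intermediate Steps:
1061 + 690*148 = 1061 + 102120 = 103181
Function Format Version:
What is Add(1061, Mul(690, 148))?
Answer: 103181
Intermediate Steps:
Add(1061, Mul(690, 148)) = Add(1061, 102120) = 103181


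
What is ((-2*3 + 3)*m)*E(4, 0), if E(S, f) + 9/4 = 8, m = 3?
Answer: -207/4 ≈ -51.750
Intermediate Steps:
E(S, f) = 23/4 (E(S, f) = -9/4 + 8 = 23/4)
((-2*3 + 3)*m)*E(4, 0) = ((-2*3 + 3)*3)*(23/4) = ((-6 + 3)*3)*(23/4) = -3*3*(23/4) = -9*23/4 = -207/4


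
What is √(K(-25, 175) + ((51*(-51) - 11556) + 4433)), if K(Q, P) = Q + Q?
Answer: 3*I*√1086 ≈ 98.864*I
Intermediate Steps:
K(Q, P) = 2*Q
√(K(-25, 175) + ((51*(-51) - 11556) + 4433)) = √(2*(-25) + ((51*(-51) - 11556) + 4433)) = √(-50 + ((-2601 - 11556) + 4433)) = √(-50 + (-14157 + 4433)) = √(-50 - 9724) = √(-9774) = 3*I*√1086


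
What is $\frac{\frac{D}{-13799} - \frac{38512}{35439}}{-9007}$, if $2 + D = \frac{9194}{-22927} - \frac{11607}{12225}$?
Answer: $\frac{49638824251045643}{411513493363671000675} \approx 0.00012063$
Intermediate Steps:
$D = - \frac{313025163}{93427525}$ ($D = -2 + \left(\frac{9194}{-22927} - \frac{11607}{12225}\right) = -2 + \left(9194 \left(- \frac{1}{22927}\right) - \frac{3869}{4075}\right) = -2 - \frac{126170113}{93427525} = - \frac{313025163}{93427525} \approx -3.3505$)
$\frac{\frac{D}{-13799} - \frac{38512}{35439}}{-9007} = \frac{- \frac{313025163}{93427525 \left(-13799\right)} - \frac{38512}{35439}}{-9007} = \left(\left(- \frac{313025163}{93427525}\right) \left(- \frac{1}{13799}\right) - \frac{38512}{35439}\right) \left(- \frac{1}{9007}\right) = \left(\frac{313025163}{1289206417475} - \frac{38512}{35439}\right) \left(- \frac{1}{9007}\right) = \left(- \frac{49638824251045643}{45688186228896525}\right) \left(- \frac{1}{9007}\right) = \frac{49638824251045643}{411513493363671000675}$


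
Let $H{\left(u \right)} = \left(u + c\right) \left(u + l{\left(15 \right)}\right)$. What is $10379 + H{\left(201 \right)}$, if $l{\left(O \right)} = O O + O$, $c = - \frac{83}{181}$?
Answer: $\frac{17886017}{181} \approx 98818.0$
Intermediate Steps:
$c = - \frac{83}{181}$ ($c = \left(-83\right) \frac{1}{181} = - \frac{83}{181} \approx -0.45856$)
$l{\left(O \right)} = O + O^{2}$ ($l{\left(O \right)} = O^{2} + O = O + O^{2}$)
$H{\left(u \right)} = \left(240 + u\right) \left(- \frac{83}{181} + u\right)$ ($H{\left(u \right)} = \left(u - \frac{83}{181}\right) \left(u + 15 \left(1 + 15\right)\right) = \left(- \frac{83}{181} + u\right) \left(u + 15 \cdot 16\right) = \left(- \frac{83}{181} + u\right) \left(u + 240\right) = \left(- \frac{83}{181} + u\right) \left(240 + u\right) = \left(240 + u\right) \left(- \frac{83}{181} + u\right)$)
$10379 + H{\left(201 \right)} = 10379 + \left(- \frac{19920}{181} + 201^{2} + \frac{43357}{181} \cdot 201\right) = 10379 + \left(- \frac{19920}{181} + 40401 + \frac{8714757}{181}\right) = 10379 + \frac{16007418}{181} = \frac{17886017}{181}$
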